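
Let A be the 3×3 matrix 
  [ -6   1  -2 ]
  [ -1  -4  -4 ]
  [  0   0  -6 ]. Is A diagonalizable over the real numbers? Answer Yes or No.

Characteristic polynomial: p(t) = t^3 + 16t^2 + 85t + 150 = (t + 5)^2(t + 6).
t = -5 has algebraic multiplicity 2; rank(A + 5I) = 2, so geometric multiplicity = 1.
Geometric multiplicity < algebraic multiplicity, so A is not diagonalizable.

No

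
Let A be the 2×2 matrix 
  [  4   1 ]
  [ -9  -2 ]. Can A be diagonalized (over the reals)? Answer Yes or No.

Characteristic polynomial: p(s) = s^2 - 2s + 1 = (s - 1)^2.
s = 1 has algebraic multiplicity 2; rank(A − 1I) = 1, so geometric multiplicity = 1.
Geometric multiplicity < algebraic multiplicity, so A is not diagonalizable.

No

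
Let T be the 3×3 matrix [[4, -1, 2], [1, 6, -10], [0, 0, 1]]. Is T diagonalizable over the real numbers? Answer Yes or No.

Characteristic polynomial: p(s) = s^3 - 11s^2 + 35s - 25 = (s - 5)^2(s - 1).
s = 5 has algebraic multiplicity 2; rank(T − 5I) = 2, so geometric multiplicity = 1.
Geometric multiplicity < algebraic multiplicity, so T is not diagonalizable.

No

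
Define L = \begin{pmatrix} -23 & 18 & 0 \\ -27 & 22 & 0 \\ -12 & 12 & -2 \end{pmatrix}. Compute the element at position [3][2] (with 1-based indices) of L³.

Characteristic polynomial: μ^3 + 3μ^2 - 18μ - 40 = (μ - 4)(μ + 2)(μ + 5), so the eigenvalues are -5, -2, 4.
μ=-5: eigenvector (1, 1, 0).
μ=-2: eigenvector (0, 0, 1).
μ=4: eigenvector (2, 3, 2).
P = [[1, 0, 2], [1, 0, 3], [0, 1, 2]], D = diag(-5, -2, 4), P⁻¹ = [[3, -2, 0], [2, -2, 1], [-1, 1, 0]].
L³ = P·diag(-125, -8, 64)·P⁻¹ = [[-503, 378, 0], [-567, 442, 0], [-144, 144, -8]].
The requested entry is 144.

144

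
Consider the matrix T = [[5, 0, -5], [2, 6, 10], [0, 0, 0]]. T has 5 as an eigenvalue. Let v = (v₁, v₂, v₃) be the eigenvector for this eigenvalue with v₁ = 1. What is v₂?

-2

T − 5I = [[0, 0, -5], [2, 1, 10], [0, 0, -5]].
Solving (T − 5I)v = 0 gives the eigenspace spanned by (1, -2, 0).
With v₁ = 1, v = (1, -2, 0), so v₂ = -2.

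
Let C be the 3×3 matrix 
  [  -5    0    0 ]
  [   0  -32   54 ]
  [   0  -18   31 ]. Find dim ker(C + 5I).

C + 5I = [[0, 0, 0], [0, -27, 54], [0, -18, 36]].
This matrix has rank 1, so its null space has dimension 3 − 1 = 2.

2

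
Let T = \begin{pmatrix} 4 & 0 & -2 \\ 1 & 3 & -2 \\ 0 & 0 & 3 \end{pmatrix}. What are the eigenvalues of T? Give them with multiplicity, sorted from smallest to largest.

Characteristic polynomial: p(μ) = μ^3 - 10μ^2 + 33μ - 36 = (μ - 4)(μ - 3)^2.
Roots (with multiplicity): 3, 3, 4.

3, 3, 4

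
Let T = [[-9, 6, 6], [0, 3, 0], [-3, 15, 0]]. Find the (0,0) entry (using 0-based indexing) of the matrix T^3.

-405

Characteristic polynomial: λ^3 + 6λ^2 - 9λ - 54 = (λ - 3)(λ + 3)(λ + 6), so the eigenvalues are -6, -3, 3.
λ=-3: eigenvector (1, 0, 1).
λ=3: eigenvector (2, 1, 3).
λ=-6: eigenvector (-2, 0, -1).
P = [[1, 2, -2], [0, 1, 0], [1, 3, -1]], D = diag(-3, 3, -6), P⁻¹ = [[-1, -4, 2], [0, 1, 0], [-1, -1, 1]].
T³ = P·diag(-27, 27, -216)·P⁻¹ = [[-405, -270, 378], [0, 27, 0], [-189, -27, 162]].
The requested entry is -405.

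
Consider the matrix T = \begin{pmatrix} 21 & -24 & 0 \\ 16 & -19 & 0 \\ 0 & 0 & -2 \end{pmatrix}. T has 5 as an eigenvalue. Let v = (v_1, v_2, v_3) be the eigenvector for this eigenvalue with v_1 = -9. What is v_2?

-6

T − 5I = [[16, -24, 0], [16, -24, 0], [0, 0, -7]].
Solving (T − 5I)v = 0 gives the eigenspace spanned by (-9, -6, 0).
With v_1 = -9, v = (-9, -6, 0), so v_2 = -6.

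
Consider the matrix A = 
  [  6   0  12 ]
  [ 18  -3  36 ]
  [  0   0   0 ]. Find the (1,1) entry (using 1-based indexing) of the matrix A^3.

216

Characteristic polynomial: μ^3 - 3μ^2 - 18μ = μ(μ - 6)(μ + 3), so the eigenvalues are -3, 0, 6.
μ=6: eigenvector (1, 2, 0).
μ=-3: eigenvector (0, 1, 0).
μ=0: eigenvector (-2, 0, 1).
P = [[1, 0, -2], [2, 1, 0], [0, 0, 1]], D = diag(6, -3, 0), P⁻¹ = [[1, 0, 2], [-2, 1, -4], [0, 0, 1]].
A³ = P·diag(216, -27, 0)·P⁻¹ = [[216, 0, 432], [486, -27, 972], [0, 0, 0]].
The requested entry is 216.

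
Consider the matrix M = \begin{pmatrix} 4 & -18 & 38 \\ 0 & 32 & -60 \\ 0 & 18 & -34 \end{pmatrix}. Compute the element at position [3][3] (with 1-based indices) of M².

76

Characteristic polynomial: r^3 - 2r^2 - 16r + 32 = (r - 4)(r - 2)(r + 4), so the eigenvalues are -4, 2, 4.
r=4: eigenvector (1, 0, 0).
r=-4: eigenvector (-3, 5, 3).
r=2: eigenvector (1, -2, -1).
P = [[1, -3, 1], [0, 5, -2], [0, 3, -1]], D = diag(4, -4, 2), P⁻¹ = [[1, 0, 1], [0, -1, 2], [0, -3, 5]].
M² = P·diag(16, 16, 4)·P⁻¹ = [[16, 36, -60], [0, -56, 120], [0, -36, 76]].
The requested entry is 76.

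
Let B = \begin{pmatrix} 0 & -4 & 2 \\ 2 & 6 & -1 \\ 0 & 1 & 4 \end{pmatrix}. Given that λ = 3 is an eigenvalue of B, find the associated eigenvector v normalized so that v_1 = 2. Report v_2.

B − 3I = [[-3, -4, 2], [2, 3, -1], [0, 1, 1]].
Solving (B − 3I)v = 0 gives the eigenspace spanned by (2, -1, 1).
With v_1 = 2, v = (2, -1, 1), so v_2 = -1.

-1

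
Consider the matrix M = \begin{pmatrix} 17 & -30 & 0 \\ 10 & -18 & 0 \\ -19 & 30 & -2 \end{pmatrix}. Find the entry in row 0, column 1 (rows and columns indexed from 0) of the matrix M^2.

Characteristic polynomial: μ^3 + 3μ^2 - 4μ - 12 = (μ - 2)(μ + 2)(μ + 3), so the eigenvalues are -3, -2, 2.
μ=2: eigenvector (2, 1, -2).
μ=-3: eigenvector (-3, -2, 3).
μ=-2: eigenvector (0, 0, 1).
P = [[2, -3, 0], [1, -2, 0], [-2, 3, 1]], D = diag(2, -3, -2), P⁻¹ = [[2, -3, 0], [1, -2, 0], [1, 0, 1]].
M² = P·diag(4, 9, 4)·P⁻¹ = [[-11, 30, 0], [-10, 24, 0], [15, -30, 4]].
The requested entry is 30.

30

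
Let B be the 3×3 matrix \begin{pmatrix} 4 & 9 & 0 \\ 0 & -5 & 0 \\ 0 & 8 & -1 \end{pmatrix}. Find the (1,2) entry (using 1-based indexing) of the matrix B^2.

Characteristic polynomial: r^3 + 2r^2 - 19r - 20 = (r - 4)(r + 1)(r + 5), so the eigenvalues are -5, -1, 4.
r=4: eigenvector (1, 0, 0).
r=-5: eigenvector (-1, 1, -2).
r=-1: eigenvector (0, 0, 1).
P = [[1, -1, 0], [0, 1, 0], [0, -2, 1]], D = diag(4, -5, -1), P⁻¹ = [[1, 1, 0], [0, 1, 0], [0, 2, 1]].
B² = P·diag(16, 25, 1)·P⁻¹ = [[16, -9, 0], [0, 25, 0], [0, -48, 1]].
The requested entry is -9.

-9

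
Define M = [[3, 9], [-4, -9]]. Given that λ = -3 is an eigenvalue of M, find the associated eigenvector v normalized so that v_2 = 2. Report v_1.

-3

M + 3I = [[6, 9], [-4, -6]].
Solving (M + 3I)v = 0 gives the eigenspace spanned by (-3, 2).
With v_2 = 2, v = (-3, 2), so v_1 = -3.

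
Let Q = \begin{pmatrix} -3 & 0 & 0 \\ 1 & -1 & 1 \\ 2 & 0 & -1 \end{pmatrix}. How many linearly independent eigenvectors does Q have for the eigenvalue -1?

1

Q + 1I = [[-2, 0, 0], [1, 0, 1], [2, 0, 0]].
This matrix has rank 2, so its null space has dimension 3 − 2 = 1.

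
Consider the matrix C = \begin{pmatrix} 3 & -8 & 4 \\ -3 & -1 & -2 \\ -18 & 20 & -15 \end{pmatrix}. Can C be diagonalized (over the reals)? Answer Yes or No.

Characteristic polynomial: p(r) = r^3 + 13r^2 + 55r + 75 = (r + 3)(r + 5)^2.
r = -5 has algebraic multiplicity 2; rank(C + 5I) = 2, so geometric multiplicity = 1.
Geometric multiplicity < algebraic multiplicity, so C is not diagonalizable.

No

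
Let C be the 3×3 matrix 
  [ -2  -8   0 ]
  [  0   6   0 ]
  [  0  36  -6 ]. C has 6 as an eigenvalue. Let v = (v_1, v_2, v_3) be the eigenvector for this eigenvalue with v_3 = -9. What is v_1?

3

C − 6I = [[-8, -8, 0], [0, 0, 0], [0, 36, -12]].
Solving (C − 6I)v = 0 gives the eigenspace spanned by (3, -3, -9).
With v_3 = -9, v = (3, -3, -9), so v_1 = 3.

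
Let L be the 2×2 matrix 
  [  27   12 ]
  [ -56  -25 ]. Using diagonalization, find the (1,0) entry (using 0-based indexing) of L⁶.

-10192

Characteristic polynomial: t^2 - 2t - 3 = (t - 3)(t + 1), so the eigenvalues are -1, 3.
t=-1: eigenvector (3, -7).
t=3: eigenvector (1, -2).
P = [[3, 1], [-7, -2]], D = diag(-1, 3), P⁻¹ = [[-2, -1], [7, 3]].
L⁶ = P·diag(1, 729)·P⁻¹ = [[5097, 2184], [-10192, -4367]].
The requested entry is -10192.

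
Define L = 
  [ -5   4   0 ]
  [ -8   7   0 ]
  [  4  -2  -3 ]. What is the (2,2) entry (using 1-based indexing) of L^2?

17

Characteristic polynomial: μ^3 + μ^2 - 9μ - 9 = (μ - 3)(μ + 1)(μ + 3), so the eigenvalues are -3, -1, 3.
μ=3: eigenvector (1, 2, 0).
μ=-1: eigenvector (-1, -1, -1).
μ=-3: eigenvector (0, 0, 1).
P = [[1, -1, 0], [2, -1, 0], [0, -1, 1]], D = diag(3, -1, -3), P⁻¹ = [[-1, 1, 0], [-2, 1, 0], [-2, 1, 1]].
L² = P·diag(9, 1, 9)·P⁻¹ = [[-7, 8, 0], [-16, 17, 0], [-16, 8, 9]].
The requested entry is 17.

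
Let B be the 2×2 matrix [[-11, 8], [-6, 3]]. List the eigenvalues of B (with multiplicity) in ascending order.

Characteristic polynomial: p(λ) = λ^2 + 8λ + 15 = (λ + 3)(λ + 5).
Roots (with multiplicity): -5, -3.

-5, -3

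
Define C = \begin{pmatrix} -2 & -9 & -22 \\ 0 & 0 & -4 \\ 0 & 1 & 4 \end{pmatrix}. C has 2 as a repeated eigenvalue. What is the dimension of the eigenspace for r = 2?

C − 2I = [[-4, -9, -22], [0, -2, -4], [0, 1, 2]].
This matrix has rank 2, so its null space has dimension 3 − 2 = 1.

1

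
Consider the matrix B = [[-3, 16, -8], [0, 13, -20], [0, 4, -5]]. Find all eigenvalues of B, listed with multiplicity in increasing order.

-3, 3, 5

Characteristic polynomial: p(λ) = λ^3 - 5λ^2 - 9λ + 45 = (λ - 5)(λ - 3)(λ + 3).
Roots (with multiplicity): -3, 3, 5.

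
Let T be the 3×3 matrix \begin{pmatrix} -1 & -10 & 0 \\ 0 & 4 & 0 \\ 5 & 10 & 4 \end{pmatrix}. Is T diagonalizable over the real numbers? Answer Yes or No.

Yes

Characteristic polynomial: p(μ) = μ^3 - 7μ^2 + 8μ + 16 = (μ - 4)^2(μ + 1).
μ = 4 has algebraic multiplicity 2; rank(T − 4I) = 1, so geometric multiplicity = 2.
Every eigenvalue has geometric = algebraic multiplicity, so T is diagonalizable.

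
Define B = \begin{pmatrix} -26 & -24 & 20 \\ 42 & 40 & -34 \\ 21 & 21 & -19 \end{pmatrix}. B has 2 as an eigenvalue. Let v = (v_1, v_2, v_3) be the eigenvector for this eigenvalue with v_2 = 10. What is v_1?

B − 2I = [[-28, -24, 20], [42, 38, -34], [21, 21, -21]].
Solving (B − 2I)v = 0 gives the eigenspace spanned by (-5, 10, 5).
With v_2 = 10, v = (-5, 10, 5), so v_1 = -5.

-5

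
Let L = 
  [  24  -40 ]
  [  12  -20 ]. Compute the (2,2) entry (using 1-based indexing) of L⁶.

Characteristic polynomial: s^2 - 4s = s(s - 4), so the eigenvalues are 0, 4.
s=4: eigenvector (2, 1).
s=0: eigenvector (-5, -3).
P = [[2, -5], [1, -3]], D = diag(4, 0), P⁻¹ = [[3, -5], [1, -2]].
L⁶ = P·diag(4096, 0)·P⁻¹ = [[24576, -40960], [12288, -20480]].
The requested entry is -20480.

-20480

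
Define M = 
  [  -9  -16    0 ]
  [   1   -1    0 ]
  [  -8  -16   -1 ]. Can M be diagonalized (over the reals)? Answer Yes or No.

No

Characteristic polynomial: p(s) = s^3 + 11s^2 + 35s + 25 = (s + 1)(s + 5)^2.
s = -5 has algebraic multiplicity 2; rank(M + 5I) = 2, so geometric multiplicity = 1.
Geometric multiplicity < algebraic multiplicity, so M is not diagonalizable.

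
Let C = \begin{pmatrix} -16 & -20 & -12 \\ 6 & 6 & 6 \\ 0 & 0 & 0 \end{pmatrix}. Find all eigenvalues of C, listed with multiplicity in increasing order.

Characteristic polynomial: p(r) = r^3 + 10r^2 + 24r = r(r + 4)(r + 6).
Roots (with multiplicity): -6, -4, 0.

-6, -4, 0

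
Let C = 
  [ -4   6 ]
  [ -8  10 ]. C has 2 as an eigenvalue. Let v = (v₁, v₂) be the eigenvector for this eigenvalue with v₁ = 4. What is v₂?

4

C − 2I = [[-6, 6], [-8, 8]].
Solving (C − 2I)v = 0 gives the eigenspace spanned by (4, 4).
With v₁ = 4, v = (4, 4), so v₂ = 4.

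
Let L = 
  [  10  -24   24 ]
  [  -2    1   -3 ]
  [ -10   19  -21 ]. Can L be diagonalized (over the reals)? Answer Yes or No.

Characteristic polynomial: p(s) = s^3 + 10s^2 + 28s + 24 = (s + 2)^2(s + 6).
s = -2 has algebraic multiplicity 2; rank(L + 2I) = 2, so geometric multiplicity = 1.
Geometric multiplicity < algebraic multiplicity, so L is not diagonalizable.

No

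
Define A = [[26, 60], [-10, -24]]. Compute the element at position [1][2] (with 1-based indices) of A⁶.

Characteristic polynomial: t^2 - 2t - 24 = (t - 6)(t + 4), so the eigenvalues are -4, 6.
t=-4: eigenvector (-2, 1).
t=6: eigenvector (-3, 1).
P = [[-2, -3], [1, 1]], D = diag(-4, 6), P⁻¹ = [[1, 3], [-1, -2]].
A⁶ = P·diag(4096, 46656)·P⁻¹ = [[131776, 255360], [-42560, -81024]].
The requested entry is 255360.

255360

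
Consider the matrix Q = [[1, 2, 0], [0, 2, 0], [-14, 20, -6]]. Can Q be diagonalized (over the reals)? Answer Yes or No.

Yes

Characteristic polynomial: p(t) = t^3 + 3t^2 - 16t + 12 = (t - 2)(t - 1)(t + 6).
All 3 eigenvalues are distinct, so Q is diagonalizable.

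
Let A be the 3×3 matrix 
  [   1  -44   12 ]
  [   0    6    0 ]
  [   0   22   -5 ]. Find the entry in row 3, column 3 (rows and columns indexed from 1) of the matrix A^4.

Characteristic polynomial: μ^3 - 2μ^2 - 29μ + 30 = (μ - 6)(μ - 1)(μ + 5), so the eigenvalues are -5, 1, 6.
μ=1: eigenvector (1, 0, 0).
μ=6: eigenvector (-4, 1, 2).
μ=-5: eigenvector (-2, 0, 1).
P = [[1, -4, -2], [0, 1, 0], [0, 2, 1]], D = diag(1, 6, -5), P⁻¹ = [[1, 0, 2], [0, 1, 0], [0, -2, 1]].
A⁴ = P·diag(1, 1296, 625)·P⁻¹ = [[1, -2684, -1248], [0, 1296, 0], [0, 1342, 625]].
The requested entry is 625.

625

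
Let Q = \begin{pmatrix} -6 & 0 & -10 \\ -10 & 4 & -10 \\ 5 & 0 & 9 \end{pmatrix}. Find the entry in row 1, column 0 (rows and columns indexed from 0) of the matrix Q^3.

-130

Characteristic polynomial: r^3 - 7r^2 + 8r + 16 = (r - 4)^2(r + 1), so the eigenvalues are -1, 4, 4.
r=4: eigenvector (1, 0, -1).
r=4: eigenvector (1, 1, -1).
r=-1: eigenvector (2, 2, -1).
P = [[1, 1, 2], [0, 1, 2], [-1, -1, -1]], D = diag(4, 4, -1), P⁻¹ = [[1, -1, 0], [-2, 1, -2], [1, 0, 1]].
Q³ = P·diag(64, 64, -1)·P⁻¹ = [[-66, 0, -130], [-130, 64, -130], [65, 0, 129]].
The requested entry is -130.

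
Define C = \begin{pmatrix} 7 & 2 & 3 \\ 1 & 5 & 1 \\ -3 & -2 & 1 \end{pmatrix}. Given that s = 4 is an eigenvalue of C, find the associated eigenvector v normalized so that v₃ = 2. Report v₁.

-2

C − 4I = [[3, 2, 3], [1, 1, 1], [-3, -2, -3]].
Solving (C − 4I)v = 0 gives the eigenspace spanned by (-2, 0, 2).
With v₃ = 2, v = (-2, 0, 2), so v₁ = -2.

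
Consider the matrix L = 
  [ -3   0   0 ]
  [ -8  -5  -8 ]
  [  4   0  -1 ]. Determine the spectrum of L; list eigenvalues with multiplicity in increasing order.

-5, -3, -1

Characteristic polynomial: p(μ) = μ^3 + 9μ^2 + 23μ + 15 = (μ + 1)(μ + 3)(μ + 5).
Roots (with multiplicity): -5, -3, -1.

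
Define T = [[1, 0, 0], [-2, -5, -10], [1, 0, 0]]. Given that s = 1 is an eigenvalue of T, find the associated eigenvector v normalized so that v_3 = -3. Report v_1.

T − 1I = [[0, 0, 0], [-2, -6, -10], [1, 0, -1]].
Solving (T − 1I)v = 0 gives the eigenspace spanned by (-3, 6, -3).
With v_3 = -3, v = (-3, 6, -3), so v_1 = -3.

-3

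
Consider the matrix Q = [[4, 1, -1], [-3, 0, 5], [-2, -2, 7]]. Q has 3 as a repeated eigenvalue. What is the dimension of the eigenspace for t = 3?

Q − 3I = [[1, 1, -1], [-3, -3, 5], [-2, -2, 4]].
This matrix has rank 2, so its null space has dimension 3 − 2 = 1.

1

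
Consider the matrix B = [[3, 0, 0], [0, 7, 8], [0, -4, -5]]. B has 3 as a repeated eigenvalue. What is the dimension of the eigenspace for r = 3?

B − 3I = [[0, 0, 0], [0, 4, 8], [0, -4, -8]].
This matrix has rank 1, so its null space has dimension 3 − 1 = 2.

2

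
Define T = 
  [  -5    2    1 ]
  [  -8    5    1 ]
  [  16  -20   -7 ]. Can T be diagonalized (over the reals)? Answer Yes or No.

No

Characteristic polynomial: p(r) = r^3 + 7r^2 - 5r - 75 = (r - 3)(r + 5)^2.
r = -5 has algebraic multiplicity 2; rank(T + 5I) = 2, so geometric multiplicity = 1.
Geometric multiplicity < algebraic multiplicity, so T is not diagonalizable.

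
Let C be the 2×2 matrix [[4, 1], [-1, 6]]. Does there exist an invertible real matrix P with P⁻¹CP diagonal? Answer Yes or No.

No

Characteristic polynomial: p(r) = r^2 - 10r + 25 = (r - 5)^2.
r = 5 has algebraic multiplicity 2; rank(C − 5I) = 1, so geometric multiplicity = 1.
Geometric multiplicity < algebraic multiplicity, so C is not diagonalizable.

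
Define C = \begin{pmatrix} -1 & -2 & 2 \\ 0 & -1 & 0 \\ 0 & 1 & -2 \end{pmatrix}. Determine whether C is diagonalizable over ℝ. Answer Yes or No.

Characteristic polynomial: p(μ) = μ^3 + 4μ^2 + 5μ + 2 = (μ + 1)^2(μ + 2).
μ = -1 has algebraic multiplicity 2; rank(C + 1I) = 1, so geometric multiplicity = 2.
Every eigenvalue has geometric = algebraic multiplicity, so C is diagonalizable.

Yes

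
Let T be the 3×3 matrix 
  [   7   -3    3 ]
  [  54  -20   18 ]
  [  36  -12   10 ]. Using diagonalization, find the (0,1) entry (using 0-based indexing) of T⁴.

15

Characteristic polynomial: r^3 + 3r^2 - 4 = (r - 1)(r + 2)^2, so the eigenvalues are -2, -2, 1.
r=-2: eigenvector (1, 9, 6).
r=1: eigenvector (1, 6, 4).
r=-2: eigenvector (0, 1, 1).
P = [[1, 1, 0], [9, 6, 1], [6, 4, 1]], D = diag(-2, 1, -2), P⁻¹ = [[-2, 1, -1], [3, -1, 1], [0, -2, 3]].
T⁴ = P·diag(16, 1, 16)·P⁻¹ = [[-29, 15, -15], [-270, 106, -90], [-180, 60, -44]].
The requested entry is 15.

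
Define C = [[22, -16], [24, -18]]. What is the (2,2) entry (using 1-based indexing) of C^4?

-2544

Characteristic polynomial: t^2 - 4t - 12 = (t - 6)(t + 2), so the eigenvalues are -2, 6.
t=-2: eigenvector (-2, -3).
t=6: eigenvector (1, 1).
P = [[-2, 1], [-3, 1]], D = diag(-2, 6), P⁻¹ = [[1, -1], [3, -2]].
C⁴ = P·diag(16, 1296)·P⁻¹ = [[3856, -2560], [3840, -2544]].
The requested entry is -2544.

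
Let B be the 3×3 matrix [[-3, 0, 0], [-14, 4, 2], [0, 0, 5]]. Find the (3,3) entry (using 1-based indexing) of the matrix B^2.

Characteristic polynomial: t^3 - 6t^2 - 7t + 60 = (t - 5)(t - 4)(t + 3), so the eigenvalues are -3, 4, 5.
t=-3: eigenvector (1, 2, 0).
t=4: eigenvector (0, 1, 0).
t=5: eigenvector (0, 2, 1).
P = [[1, 0, 0], [2, 1, 2], [0, 0, 1]], D = diag(-3, 4, 5), P⁻¹ = [[1, 0, 0], [-2, 1, -2], [0, 0, 1]].
B² = P·diag(9, 16, 25)·P⁻¹ = [[9, 0, 0], [-14, 16, 18], [0, 0, 25]].
The requested entry is 25.

25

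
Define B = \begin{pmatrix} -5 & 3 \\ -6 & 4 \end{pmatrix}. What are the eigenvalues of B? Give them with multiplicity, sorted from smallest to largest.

-2, 1

Characteristic polynomial: p(λ) = λ^2 + λ - 2 = (λ - 1)(λ + 2).
Roots (with multiplicity): -2, 1.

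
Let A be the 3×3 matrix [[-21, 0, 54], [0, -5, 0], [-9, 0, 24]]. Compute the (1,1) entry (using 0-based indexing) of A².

25

Characteristic polynomial: r^3 + 2r^2 - 33r - 90 = (r - 6)(r + 3)(r + 5), so the eigenvalues are -5, -3, 6.
r=6: eigenvector (-2, 0, -1).
r=-5: eigenvector (0, 1, 0).
r=-3: eigenvector (3, 0, 1).
P = [[-2, 0, 3], [0, 1, 0], [-1, 0, 1]], D = diag(6, -5, -3), P⁻¹ = [[1, 0, -3], [0, 1, 0], [1, 0, -2]].
A² = P·diag(36, 25, 9)·P⁻¹ = [[-45, 0, 162], [0, 25, 0], [-27, 0, 90]].
The requested entry is 25.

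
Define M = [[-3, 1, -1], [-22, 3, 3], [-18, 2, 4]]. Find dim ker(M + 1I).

1

M + 1I = [[-2, 1, -1], [-22, 4, 3], [-18, 2, 5]].
This matrix has rank 2, so its null space has dimension 3 − 2 = 1.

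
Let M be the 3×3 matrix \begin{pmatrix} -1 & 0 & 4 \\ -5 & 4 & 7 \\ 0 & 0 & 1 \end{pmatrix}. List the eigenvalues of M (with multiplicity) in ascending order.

-1, 1, 4

Characteristic polynomial: p(t) = t^3 - 4t^2 - t + 4 = (t - 4)(t - 1)(t + 1).
Roots (with multiplicity): -1, 1, 4.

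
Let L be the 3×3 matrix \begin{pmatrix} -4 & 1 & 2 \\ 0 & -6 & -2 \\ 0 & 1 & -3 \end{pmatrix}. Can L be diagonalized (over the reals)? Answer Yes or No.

Characteristic polynomial: p(r) = r^3 + 13r^2 + 56r + 80 = (r + 4)^2(r + 5).
r = -4 has algebraic multiplicity 2; rank(L + 4I) = 2, so geometric multiplicity = 1.
Geometric multiplicity < algebraic multiplicity, so L is not diagonalizable.

No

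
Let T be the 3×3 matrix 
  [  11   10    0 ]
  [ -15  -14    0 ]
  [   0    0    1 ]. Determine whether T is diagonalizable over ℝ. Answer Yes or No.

Characteristic polynomial: p(λ) = λ^3 + 2λ^2 - 7λ + 4 = (λ - 1)^2(λ + 4).
λ = 1 has algebraic multiplicity 2; rank(T − 1I) = 1, so geometric multiplicity = 2.
Every eigenvalue has geometric = algebraic multiplicity, so T is diagonalizable.

Yes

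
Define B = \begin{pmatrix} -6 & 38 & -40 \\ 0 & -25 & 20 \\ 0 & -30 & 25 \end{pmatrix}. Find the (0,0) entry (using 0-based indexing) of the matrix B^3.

Characteristic polynomial: r^3 + 6r^2 - 25r - 150 = (r - 5)(r + 5)(r + 6), so the eigenvalues are -6, -5, 5.
r=-6: eigenvector (1, 0, 0).
r=-5: eigenvector (-2, 1, 1).
r=5: eigenvector (-4, 2, 3).
P = [[1, -2, -4], [0, 1, 2], [0, 1, 3]], D = diag(-6, -5, 5), P⁻¹ = [[1, 2, 0], [0, 3, -2], [0, -1, 1]].
B³ = P·diag(-216, -125, 125)·P⁻¹ = [[-216, 818, -1000], [0, -625, 500], [0, -750, 625]].
The requested entry is -216.

-216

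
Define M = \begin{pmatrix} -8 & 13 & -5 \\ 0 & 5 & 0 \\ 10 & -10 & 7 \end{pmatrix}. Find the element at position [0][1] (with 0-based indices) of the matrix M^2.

11

Characteristic polynomial: s^3 - 4s^2 - 11s + 30 = (s - 5)(s - 2)(s + 3), so the eigenvalues are -3, 2, 5.
s=2: eigenvector (-1, 0, 2).
s=-3: eigenvector (-1, 0, 1).
s=5: eigenvector (1, 1, 0).
P = [[-1, -1, 1], [0, 0, 1], [2, 1, 0]], D = diag(2, -3, 5), P⁻¹ = [[1, -1, 1], [-2, 2, -1], [0, 1, 0]].
M² = P·diag(4, 9, 25)·P⁻¹ = [[14, 11, 5], [0, 25, 0], [-10, 10, -1]].
The requested entry is 11.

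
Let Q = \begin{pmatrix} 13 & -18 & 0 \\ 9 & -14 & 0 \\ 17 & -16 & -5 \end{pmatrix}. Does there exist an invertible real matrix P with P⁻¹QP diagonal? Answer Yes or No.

Characteristic polynomial: p(μ) = μ^3 + 6μ^2 - 15μ - 100 = (μ - 4)(μ + 5)^2.
μ = -5 has algebraic multiplicity 2; rank(Q + 5I) = 2, so geometric multiplicity = 1.
Geometric multiplicity < algebraic multiplicity, so Q is not diagonalizable.

No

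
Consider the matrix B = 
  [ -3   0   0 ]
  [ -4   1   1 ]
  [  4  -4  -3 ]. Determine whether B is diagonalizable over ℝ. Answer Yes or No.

Characteristic polynomial: p(t) = t^3 + 5t^2 + 7t + 3 = (t + 1)^2(t + 3).
t = -1 has algebraic multiplicity 2; rank(B + 1I) = 2, so geometric multiplicity = 1.
Geometric multiplicity < algebraic multiplicity, so B is not diagonalizable.

No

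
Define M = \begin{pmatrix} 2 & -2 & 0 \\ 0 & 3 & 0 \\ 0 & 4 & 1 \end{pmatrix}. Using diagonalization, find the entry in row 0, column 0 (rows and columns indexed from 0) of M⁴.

16

Characteristic polynomial: s^3 - 6s^2 + 11s - 6 = (s - 3)(s - 2)(s - 1), so the eigenvalues are 1, 2, 3.
s=2: eigenvector (1, 0, 0).
s=3: eigenvector (-2, 1, 2).
s=1: eigenvector (0, 0, 1).
P = [[1, -2, 0], [0, 1, 0], [0, 2, 1]], D = diag(2, 3, 1), P⁻¹ = [[1, 2, 0], [0, 1, 0], [0, -2, 1]].
M⁴ = P·diag(16, 81, 1)·P⁻¹ = [[16, -130, 0], [0, 81, 0], [0, 160, 1]].
The requested entry is 16.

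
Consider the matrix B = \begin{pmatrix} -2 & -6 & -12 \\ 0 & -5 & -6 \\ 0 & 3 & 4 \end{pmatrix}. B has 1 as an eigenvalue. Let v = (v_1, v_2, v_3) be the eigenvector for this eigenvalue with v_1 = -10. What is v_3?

5

B − 1I = [[-3, -6, -12], [0, -6, -6], [0, 3, 3]].
Solving (B − 1I)v = 0 gives the eigenspace spanned by (-10, -5, 5).
With v_1 = -10, v = (-10, -5, 5), so v_3 = 5.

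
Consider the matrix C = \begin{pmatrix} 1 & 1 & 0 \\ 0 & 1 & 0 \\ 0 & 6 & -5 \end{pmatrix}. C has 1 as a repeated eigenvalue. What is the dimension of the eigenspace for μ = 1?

C − 1I = [[0, 1, 0], [0, 0, 0], [0, 6, -6]].
This matrix has rank 2, so its null space has dimension 3 − 2 = 1.

1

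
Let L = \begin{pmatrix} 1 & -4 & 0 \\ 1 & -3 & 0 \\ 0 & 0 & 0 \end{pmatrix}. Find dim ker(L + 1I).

1

L + 1I = [[2, -4, 0], [1, -2, 0], [0, 0, 1]].
This matrix has rank 2, so its null space has dimension 3 − 2 = 1.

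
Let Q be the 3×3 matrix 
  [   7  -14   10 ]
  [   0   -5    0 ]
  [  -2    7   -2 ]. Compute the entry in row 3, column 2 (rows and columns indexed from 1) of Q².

Characteristic polynomial: λ^3 - 19λ + 30 = (λ - 3)(λ - 2)(λ + 5), so the eigenvalues are -5, 2, 3.
λ=3: eigenvector (5, 0, -2).
λ=-5: eigenvector (2, 1, -1).
λ=2: eigenvector (-2, 0, 1).
P = [[5, 2, -2], [0, 1, 0], [-2, -1, 1]], D = diag(3, -5, 2), P⁻¹ = [[1, 0, 2], [0, 1, 0], [2, 1, 5]].
Q² = P·diag(9, 25, 4)·P⁻¹ = [[29, 42, 50], [0, 25, 0], [-10, -21, -16]].
The requested entry is -21.

-21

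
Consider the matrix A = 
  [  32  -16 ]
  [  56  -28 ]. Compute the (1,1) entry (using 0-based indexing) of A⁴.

Characteristic polynomial: μ^2 - 4μ = μ(μ - 4), so the eigenvalues are 0, 4.
μ=0: eigenvector (1, 2).
μ=4: eigenvector (-4, -7).
P = [[1, -4], [2, -7]], D = diag(0, 4), P⁻¹ = [[-7, 4], [-2, 1]].
A⁴ = P·diag(0, 256)·P⁻¹ = [[2048, -1024], [3584, -1792]].
The requested entry is -1792.

-1792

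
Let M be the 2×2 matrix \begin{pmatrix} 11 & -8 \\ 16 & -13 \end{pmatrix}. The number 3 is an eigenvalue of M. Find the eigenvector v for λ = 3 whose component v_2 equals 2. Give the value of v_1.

2

M − 3I = [[8, -8], [16, -16]].
Solving (M − 3I)v = 0 gives the eigenspace spanned by (2, 2).
With v_2 = 2, v = (2, 2), so v_1 = 2.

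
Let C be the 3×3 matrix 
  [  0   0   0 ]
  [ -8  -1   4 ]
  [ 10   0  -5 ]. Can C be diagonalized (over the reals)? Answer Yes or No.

Yes

Characteristic polynomial: p(s) = s^3 + 6s^2 + 5s = s(s + 1)(s + 5).
All 3 eigenvalues are distinct, so C is diagonalizable.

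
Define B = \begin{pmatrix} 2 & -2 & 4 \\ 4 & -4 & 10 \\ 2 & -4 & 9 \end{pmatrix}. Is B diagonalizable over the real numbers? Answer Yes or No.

Yes

Characteristic polynomial: p(t) = t^3 - 7t^2 + 14t - 8 = (t - 4)(t - 2)(t - 1).
All 3 eigenvalues are distinct, so B is diagonalizable.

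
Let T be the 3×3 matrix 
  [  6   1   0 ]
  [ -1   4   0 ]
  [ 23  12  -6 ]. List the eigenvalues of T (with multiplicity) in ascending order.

Characteristic polynomial: p(s) = s^3 - 4s^2 - 35s + 150 = (s - 5)^2(s + 6).
Roots (with multiplicity): -6, 5, 5.

-6, 5, 5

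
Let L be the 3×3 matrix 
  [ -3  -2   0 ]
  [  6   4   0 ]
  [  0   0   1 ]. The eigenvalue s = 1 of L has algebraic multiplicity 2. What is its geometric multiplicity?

2

L − 1I = [[-4, -2, 0], [6, 3, 0], [0, 0, 0]].
This matrix has rank 1, so its null space has dimension 3 − 1 = 2.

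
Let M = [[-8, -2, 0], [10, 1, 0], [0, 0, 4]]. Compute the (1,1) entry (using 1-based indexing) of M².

Characteristic polynomial: μ^3 + 3μ^2 - 16μ - 48 = (μ - 4)(μ + 3)(μ + 4), so the eigenvalues are -4, -3, 4.
μ=-4: eigenvector (1, -2, 0).
μ=-3: eigenvector (-2, 5, 0).
μ=4: eigenvector (0, 0, 1).
P = [[1, -2, 0], [-2, 5, 0], [0, 0, 1]], D = diag(-4, -3, 4), P⁻¹ = [[5, 2, 0], [2, 1, 0], [0, 0, 1]].
M² = P·diag(16, 9, 16)·P⁻¹ = [[44, 14, 0], [-70, -19, 0], [0, 0, 16]].
The requested entry is 44.

44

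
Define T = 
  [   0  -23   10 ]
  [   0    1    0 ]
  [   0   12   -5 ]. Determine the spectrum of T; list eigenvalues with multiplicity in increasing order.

Characteristic polynomial: p(r) = r^3 + 4r^2 - 5r = r(r - 1)(r + 5).
Roots (with multiplicity): -5, 0, 1.

-5, 0, 1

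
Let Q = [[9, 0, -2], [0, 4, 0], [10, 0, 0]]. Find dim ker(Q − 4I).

Q − 4I = [[5, 0, -2], [0, 0, 0], [10, 0, -4]].
This matrix has rank 1, so its null space has dimension 3 − 1 = 2.

2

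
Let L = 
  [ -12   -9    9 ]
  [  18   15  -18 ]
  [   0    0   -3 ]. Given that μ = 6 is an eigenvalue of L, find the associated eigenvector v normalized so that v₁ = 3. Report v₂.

-6

L − 6I = [[-18, -9, 9], [18, 9, -18], [0, 0, -9]].
Solving (L − 6I)v = 0 gives the eigenspace spanned by (3, -6, 0).
With v₁ = 3, v = (3, -6, 0), so v₂ = -6.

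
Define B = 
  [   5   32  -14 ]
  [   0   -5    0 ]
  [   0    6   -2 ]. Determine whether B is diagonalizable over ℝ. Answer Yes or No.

Yes

Characteristic polynomial: p(λ) = λ^3 + 2λ^2 - 25λ - 50 = (λ - 5)(λ + 2)(λ + 5).
All 3 eigenvalues are distinct, so B is diagonalizable.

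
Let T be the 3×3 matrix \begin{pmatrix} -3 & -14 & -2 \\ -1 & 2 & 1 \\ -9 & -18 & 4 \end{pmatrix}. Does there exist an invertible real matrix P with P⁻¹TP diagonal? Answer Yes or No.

Characteristic polynomial: p(r) = r^3 - 3r^2 - 24r + 80 = (r - 4)^2(r + 5).
r = 4 has algebraic multiplicity 2; rank(T − 4I) = 2, so geometric multiplicity = 1.
Geometric multiplicity < algebraic multiplicity, so T is not diagonalizable.

No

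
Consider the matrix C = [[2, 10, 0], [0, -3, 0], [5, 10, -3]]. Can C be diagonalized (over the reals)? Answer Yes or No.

Yes

Characteristic polynomial: p(r) = r^3 + 4r^2 - 3r - 18 = (r - 2)(r + 3)^2.
r = -3 has algebraic multiplicity 2; rank(C + 3I) = 1, so geometric multiplicity = 2.
Every eigenvalue has geometric = algebraic multiplicity, so C is diagonalizable.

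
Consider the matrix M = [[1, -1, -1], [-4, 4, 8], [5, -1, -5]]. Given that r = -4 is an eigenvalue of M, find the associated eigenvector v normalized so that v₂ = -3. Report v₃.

M + 4I = [[5, -1, -1], [-4, 8, 8], [5, -1, -1]].
Solving (M + 4I)v = 0 gives the eigenspace spanned by (0, -3, 3).
With v₂ = -3, v = (0, -3, 3), so v₃ = 3.

3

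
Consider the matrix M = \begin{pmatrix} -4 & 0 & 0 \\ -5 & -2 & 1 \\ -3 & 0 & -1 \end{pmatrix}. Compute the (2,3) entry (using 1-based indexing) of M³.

Characteristic polynomial: r^3 + 7r^2 + 14r + 8 = (r + 1)(r + 2)(r + 4), so the eigenvalues are -4, -2, -1.
r=-4: eigenvector (1, 2, 1).
r=-2: eigenvector (0, 1, 0).
r=-1: eigenvector (0, 1, 1).
P = [[1, 0, 0], [2, 1, 1], [1, 0, 1]], D = diag(-4, -2, -1), P⁻¹ = [[1, 0, 0], [-1, 1, -1], [-1, 0, 1]].
M³ = P·diag(-64, -8, -1)·P⁻¹ = [[-64, 0, 0], [-119, -8, 7], [-63, 0, -1]].
The requested entry is 7.

7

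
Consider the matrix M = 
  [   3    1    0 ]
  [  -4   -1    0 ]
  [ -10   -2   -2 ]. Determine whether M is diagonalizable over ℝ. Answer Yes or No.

No

Characteristic polynomial: p(t) = t^3 - 3t + 2 = (t - 1)^2(t + 2).
t = 1 has algebraic multiplicity 2; rank(M − 1I) = 2, so geometric multiplicity = 1.
Geometric multiplicity < algebraic multiplicity, so M is not diagonalizable.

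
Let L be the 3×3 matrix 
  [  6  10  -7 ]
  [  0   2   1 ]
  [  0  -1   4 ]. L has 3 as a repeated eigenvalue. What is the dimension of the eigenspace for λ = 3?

L − 3I = [[3, 10, -7], [0, -1, 1], [0, -1, 1]].
This matrix has rank 2, so its null space has dimension 3 − 2 = 1.

1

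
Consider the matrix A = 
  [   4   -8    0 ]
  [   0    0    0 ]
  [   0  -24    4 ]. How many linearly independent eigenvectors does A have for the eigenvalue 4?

2

A − 4I = [[0, -8, 0], [0, -4, 0], [0, -24, 0]].
This matrix has rank 1, so its null space has dimension 3 − 1 = 2.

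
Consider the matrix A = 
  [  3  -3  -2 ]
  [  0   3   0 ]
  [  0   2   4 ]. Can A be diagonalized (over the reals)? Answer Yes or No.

No

Characteristic polynomial: p(μ) = μ^3 - 10μ^2 + 33μ - 36 = (μ - 4)(μ - 3)^2.
μ = 3 has algebraic multiplicity 2; rank(A − 3I) = 2, so geometric multiplicity = 1.
Geometric multiplicity < algebraic multiplicity, so A is not diagonalizable.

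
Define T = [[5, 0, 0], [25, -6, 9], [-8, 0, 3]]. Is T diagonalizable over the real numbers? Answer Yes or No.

Characteristic polynomial: p(s) = s^3 - 2s^2 - 33s + 90 = (s - 5)(s - 3)(s + 6).
All 3 eigenvalues are distinct, so T is diagonalizable.

Yes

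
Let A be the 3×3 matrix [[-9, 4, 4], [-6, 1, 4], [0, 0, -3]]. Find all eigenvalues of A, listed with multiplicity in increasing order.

Characteristic polynomial: p(λ) = λ^3 + 11λ^2 + 39λ + 45 = (λ + 3)^2(λ + 5).
Roots (with multiplicity): -5, -3, -3.

-5, -3, -3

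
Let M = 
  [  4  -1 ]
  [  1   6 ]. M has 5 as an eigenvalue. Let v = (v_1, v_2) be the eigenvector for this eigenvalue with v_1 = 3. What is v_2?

M − 5I = [[-1, -1], [1, 1]].
Solving (M − 5I)v = 0 gives the eigenspace spanned by (3, -3).
With v_1 = 3, v = (3, -3), so v_2 = -3.

-3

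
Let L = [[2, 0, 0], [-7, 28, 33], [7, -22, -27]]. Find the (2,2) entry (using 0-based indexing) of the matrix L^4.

-717

Characteristic polynomial: λ^3 - 3λ^2 - 28λ + 60 = (λ - 6)(λ - 2)(λ + 5), so the eigenvalues are -5, 2, 6.
λ=-5: eigenvector (0, -1, 1).
λ=6: eigenvector (0, 3, -2).
λ=2: eigenvector (1, -1, 1).
P = [[0, 0, 1], [-1, 3, -1], [1, -2, 1]], D = diag(-5, 6, 2), P⁻¹ = [[-1, 2, 3], [0, 1, 1], [1, 0, 0]].
L⁴ = P·diag(625, 1296, 16)·P⁻¹ = [[16, 0, 0], [609, 2638, 2013], [-609, -1342, -717]].
The requested entry is -717.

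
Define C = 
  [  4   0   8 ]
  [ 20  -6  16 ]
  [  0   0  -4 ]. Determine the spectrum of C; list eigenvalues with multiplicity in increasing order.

-6, -4, 4

Characteristic polynomial: p(λ) = λ^3 + 6λ^2 - 16λ - 96 = (λ - 4)(λ + 4)(λ + 6).
Roots (with multiplicity): -6, -4, 4.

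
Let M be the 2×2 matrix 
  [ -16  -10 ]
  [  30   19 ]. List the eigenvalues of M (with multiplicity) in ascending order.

Characteristic polynomial: p(λ) = λ^2 - 3λ - 4 = (λ - 4)(λ + 1).
Roots (with multiplicity): -1, 4.

-1, 4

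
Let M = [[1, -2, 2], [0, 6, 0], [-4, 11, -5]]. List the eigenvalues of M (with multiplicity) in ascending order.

-3, -1, 6

Characteristic polynomial: p(r) = r^3 - 2r^2 - 21r - 18 = (r - 6)(r + 1)(r + 3).
Roots (with multiplicity): -3, -1, 6.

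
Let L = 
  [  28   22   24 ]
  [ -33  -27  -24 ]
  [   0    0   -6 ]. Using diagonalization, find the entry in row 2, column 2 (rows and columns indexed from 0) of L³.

Characteristic polynomial: μ^3 + 5μ^2 - 36μ - 180 = (μ - 6)(μ + 5)(μ + 6), so the eigenvalues are -6, -5, 6.
μ=6: eigenvector (1, -1, 0).
μ=-6: eigenvector (-2, 2, 1).
μ=-5: eigenvector (-2, 3, 0).
P = [[1, -2, -2], [-1, 2, 3], [0, 1, 0]], D = diag(6, -6, -5), P⁻¹ = [[3, 2, 2], [0, 0, 1], [1, 1, 0]].
L³ = P·diag(216, -216, -125)·P⁻¹ = [[898, 682, 864], [-1023, -807, -864], [0, 0, -216]].
The requested entry is -216.

-216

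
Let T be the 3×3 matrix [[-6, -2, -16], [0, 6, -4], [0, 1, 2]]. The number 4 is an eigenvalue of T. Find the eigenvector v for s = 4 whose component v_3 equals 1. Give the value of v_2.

2

T − 4I = [[-10, -2, -16], [0, 2, -4], [0, 1, -2]].
Solving (T − 4I)v = 0 gives the eigenspace spanned by (-2, 2, 1).
With v_3 = 1, v = (-2, 2, 1), so v_2 = 2.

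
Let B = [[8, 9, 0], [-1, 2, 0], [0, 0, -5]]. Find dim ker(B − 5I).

1

B − 5I = [[3, 9, 0], [-1, -3, 0], [0, 0, -10]].
This matrix has rank 2, so its null space has dimension 3 − 2 = 1.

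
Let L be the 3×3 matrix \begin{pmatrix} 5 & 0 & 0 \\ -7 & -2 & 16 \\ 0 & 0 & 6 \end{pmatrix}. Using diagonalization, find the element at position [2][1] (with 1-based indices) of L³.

Characteristic polynomial: s^3 - 9s^2 + 8s + 60 = (s - 6)(s - 5)(s + 2), so the eigenvalues are -2, 5, 6.
s=5: eigenvector (1, -1, 0).
s=-2: eigenvector (0, 1, 0).
s=6: eigenvector (0, 2, 1).
P = [[1, 0, 0], [-1, 1, 2], [0, 0, 1]], D = diag(5, -2, 6), P⁻¹ = [[1, 0, 0], [1, 1, -2], [0, 0, 1]].
L³ = P·diag(125, -8, 216)·P⁻¹ = [[125, 0, 0], [-133, -8, 448], [0, 0, 216]].
The requested entry is -133.

-133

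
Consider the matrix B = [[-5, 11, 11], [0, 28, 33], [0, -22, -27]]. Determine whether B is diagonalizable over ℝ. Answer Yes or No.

Yes

Characteristic polynomial: p(λ) = λ^3 + 4λ^2 - 35λ - 150 = (λ - 6)(λ + 5)^2.
λ = -5 has algebraic multiplicity 2; rank(B + 5I) = 1, so geometric multiplicity = 2.
Every eigenvalue has geometric = algebraic multiplicity, so B is diagonalizable.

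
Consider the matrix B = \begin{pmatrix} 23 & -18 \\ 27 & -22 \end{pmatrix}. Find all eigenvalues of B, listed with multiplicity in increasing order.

-4, 5

Characteristic polynomial: p(λ) = λ^2 - λ - 20 = (λ - 5)(λ + 4).
Roots (with multiplicity): -4, 5.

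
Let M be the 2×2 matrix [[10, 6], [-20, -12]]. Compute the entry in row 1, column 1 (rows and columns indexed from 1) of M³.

40

Characteristic polynomial: s^2 + 2s = s(s + 2), so the eigenvalues are -2, 0.
s=0: eigenvector (3, -5).
s=-2: eigenvector (1, -2).
P = [[3, 1], [-5, -2]], D = diag(0, -2), P⁻¹ = [[2, 1], [-5, -3]].
M³ = P·diag(0, -8)·P⁻¹ = [[40, 24], [-80, -48]].
The requested entry is 40.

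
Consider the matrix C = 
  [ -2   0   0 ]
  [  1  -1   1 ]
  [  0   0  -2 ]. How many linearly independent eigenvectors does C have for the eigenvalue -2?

2

C + 2I = [[0, 0, 0], [1, 1, 1], [0, 0, 0]].
This matrix has rank 1, so its null space has dimension 3 − 1 = 2.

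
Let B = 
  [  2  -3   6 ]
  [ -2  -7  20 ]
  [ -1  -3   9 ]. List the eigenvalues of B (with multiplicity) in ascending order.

Characteristic polynomial: p(t) = t^3 - 4t^2 + t + 6 = (t - 3)(t - 2)(t + 1).
Roots (with multiplicity): -1, 2, 3.

-1, 2, 3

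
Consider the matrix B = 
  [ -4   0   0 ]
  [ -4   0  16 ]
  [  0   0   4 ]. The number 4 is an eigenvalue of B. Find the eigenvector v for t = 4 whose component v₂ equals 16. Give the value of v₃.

B − 4I = [[-8, 0, 0], [-4, -4, 16], [0, 0, 0]].
Solving (B − 4I)v = 0 gives the eigenspace spanned by (0, 16, 4).
With v₂ = 16, v = (0, 16, 4), so v₃ = 4.

4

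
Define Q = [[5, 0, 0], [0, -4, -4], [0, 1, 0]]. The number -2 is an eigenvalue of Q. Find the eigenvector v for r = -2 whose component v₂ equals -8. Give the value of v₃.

4

Q + 2I = [[7, 0, 0], [0, -2, -4], [0, 1, 2]].
Solving (Q + 2I)v = 0 gives the eigenspace spanned by (0, -8, 4).
With v₂ = -8, v = (0, -8, 4), so v₃ = 4.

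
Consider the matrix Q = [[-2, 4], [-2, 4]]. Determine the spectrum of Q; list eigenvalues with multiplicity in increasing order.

0, 2

Characteristic polynomial: p(r) = r^2 - 2r = r(r - 2).
Roots (with multiplicity): 0, 2.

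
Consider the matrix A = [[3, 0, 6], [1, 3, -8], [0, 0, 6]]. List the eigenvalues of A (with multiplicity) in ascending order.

Characteristic polynomial: p(r) = r^3 - 12r^2 + 45r - 54 = (r - 6)(r - 3)^2.
Roots (with multiplicity): 3, 3, 6.

3, 3, 6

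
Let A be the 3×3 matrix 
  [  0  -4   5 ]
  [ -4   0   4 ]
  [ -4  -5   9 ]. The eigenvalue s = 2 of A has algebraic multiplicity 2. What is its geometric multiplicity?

A − 2I = [[-2, -4, 5], [-4, -2, 4], [-4, -5, 7]].
This matrix has rank 2, so its null space has dimension 3 − 2 = 1.

1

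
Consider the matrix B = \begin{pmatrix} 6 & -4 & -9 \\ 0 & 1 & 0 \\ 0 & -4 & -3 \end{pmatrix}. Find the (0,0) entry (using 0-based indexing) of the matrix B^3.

Characteristic polynomial: t^3 - 4t^2 - 15t + 18 = (t - 6)(t - 1)(t + 3), so the eigenvalues are -3, 1, 6.
t=6: eigenvector (1, 0, 0).
t=1: eigenvector (-1, 1, -1).
t=-3: eigenvector (1, 0, 1).
P = [[1, -1, 1], [0, 1, 0], [0, -1, 1]], D = diag(6, 1, -3), P⁻¹ = [[1, 0, -1], [0, 1, 0], [0, 1, 1]].
B³ = P·diag(216, 1, -27)·P⁻¹ = [[216, -28, -243], [0, 1, 0], [0, -28, -27]].
The requested entry is 216.

216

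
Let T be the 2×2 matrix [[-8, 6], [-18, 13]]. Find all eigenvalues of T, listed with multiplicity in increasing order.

Characteristic polynomial: p(μ) = μ^2 - 5μ + 4 = (μ - 4)(μ - 1).
Roots (with multiplicity): 1, 4.

1, 4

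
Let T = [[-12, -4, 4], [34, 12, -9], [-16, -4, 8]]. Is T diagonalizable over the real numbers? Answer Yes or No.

No

Characteristic polynomial: p(s) = s^3 - 8s^2 + 20s - 16 = (s - 4)(s - 2)^2.
s = 2 has algebraic multiplicity 2; rank(T − 2I) = 2, so geometric multiplicity = 1.
Geometric multiplicity < algebraic multiplicity, so T is not diagonalizable.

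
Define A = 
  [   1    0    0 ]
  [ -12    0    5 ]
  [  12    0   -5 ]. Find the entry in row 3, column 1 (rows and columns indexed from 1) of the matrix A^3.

252

Characteristic polynomial: s^3 + 4s^2 - 5s = s(s - 1)(s + 5), so the eigenvalues are -5, 0, 1.
s=1: eigenvector (1, -2, 2).
s=-5: eigenvector (0, -1, 1).
s=0: eigenvector (0, 1, 0).
P = [[1, 0, 0], [-2, -1, 1], [2, 1, 0]], D = diag(1, -5, 0), P⁻¹ = [[1, 0, 0], [-2, 0, 1], [0, 1, 1]].
A³ = P·diag(1, -125, 0)·P⁻¹ = [[1, 0, 0], [-252, 0, 125], [252, 0, -125]].
The requested entry is 252.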